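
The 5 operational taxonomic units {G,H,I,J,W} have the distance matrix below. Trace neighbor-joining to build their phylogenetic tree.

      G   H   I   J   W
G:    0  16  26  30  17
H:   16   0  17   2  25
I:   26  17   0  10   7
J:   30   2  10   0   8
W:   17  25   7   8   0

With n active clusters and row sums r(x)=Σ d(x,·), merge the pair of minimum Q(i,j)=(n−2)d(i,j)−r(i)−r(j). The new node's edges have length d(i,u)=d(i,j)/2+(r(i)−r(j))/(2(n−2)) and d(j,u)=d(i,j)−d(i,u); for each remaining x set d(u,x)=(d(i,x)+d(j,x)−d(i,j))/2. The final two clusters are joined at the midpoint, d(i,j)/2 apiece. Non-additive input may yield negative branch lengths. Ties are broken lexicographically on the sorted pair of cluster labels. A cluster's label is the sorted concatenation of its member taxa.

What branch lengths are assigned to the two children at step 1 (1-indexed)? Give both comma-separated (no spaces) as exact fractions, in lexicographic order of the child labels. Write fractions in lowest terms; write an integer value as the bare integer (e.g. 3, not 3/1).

8/3,-2/3

1. join H+J (d=2, Q=-104) ⇒ HJ; edges |H|=8/3, |J|=-2/3
  updated: d(G,HJ)=22, d(HJ,I)=25/2, d(HJ,W)=31/2
2. join G+HJ (d=22, Q=-71) ⇒ GHJ; edges |G|=59/4, |HJ|=29/4
  updated: d(GHJ,I)=33/4, d(GHJ,W)=21/4
3. join GHJ+I (d=33/4, Q=-41/2) ⇒ GHIJ; edges |GHJ|=13/4, |I|=5
  updated: d(GHIJ,W)=2
4. join GHIJ+W (d=2) ⇒ GHIJW; edges |GHIJ|=1, |W|=1
final tree: (((G:59/4,(H:8/3,J:-2/3):29/4):13/4,I:5):1,W:1)
total length: 137/4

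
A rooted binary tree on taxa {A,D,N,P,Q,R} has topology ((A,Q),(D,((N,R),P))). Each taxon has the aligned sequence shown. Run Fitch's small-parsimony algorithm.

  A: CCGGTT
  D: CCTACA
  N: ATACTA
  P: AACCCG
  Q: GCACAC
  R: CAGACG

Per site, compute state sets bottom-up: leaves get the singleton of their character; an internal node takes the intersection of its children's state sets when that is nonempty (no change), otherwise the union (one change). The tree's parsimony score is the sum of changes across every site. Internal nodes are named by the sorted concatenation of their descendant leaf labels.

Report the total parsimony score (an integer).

AQ@0: {C} ∪ {G} = {C,G} (union, +1)
NR@0: {A} ∪ {C} = {A,C} (union, +1)
NPR@0: {A,C} ∩ {A} = {A} (intersection, +0)
DNPR@0: {C} ∪ {A} = {A,C} (union, +1)
ADNPQR@0: {C,G} ∩ {A,C} = {C} (intersection, +0)
AQ@1: {C} ∩ {C} = {C} (intersection, +0)
NR@1: {T} ∪ {A} = {A,T} (union, +1)
NPR@1: {A,T} ∩ {A} = {A} (intersection, +0)
DNPR@1: {C} ∪ {A} = {A,C} (union, +1)
ADNPQR@1: {C} ∩ {A,C} = {C} (intersection, +0)
AQ@2: {G} ∪ {A} = {A,G} (union, +1)
NR@2: {A} ∪ {G} = {A,G} (union, +1)
NPR@2: {A,G} ∪ {C} = {A,C,G} (union, +1)
DNPR@2: {T} ∪ {A,C,G} = {A,C,G,T} (union, +1)
ADNPQR@2: {A,G} ∩ {A,C,G,T} = {A,G} (intersection, +0)
AQ@3: {G} ∪ {C} = {C,G} (union, +1)
NR@3: {C} ∪ {A} = {A,C} (union, +1)
NPR@3: {A,C} ∩ {C} = {C} (intersection, +0)
DNPR@3: {A} ∪ {C} = {A,C} (union, +1)
ADNPQR@3: {C,G} ∩ {A,C} = {C} (intersection, +0)
AQ@4: {T} ∪ {A} = {A,T} (union, +1)
NR@4: {T} ∪ {C} = {C,T} (union, +1)
NPR@4: {C,T} ∩ {C} = {C} (intersection, +0)
DNPR@4: {C} ∩ {C} = {C} (intersection, +0)
ADNPQR@4: {A,T} ∪ {C} = {A,C,T} (union, +1)
AQ@5: {T} ∪ {C} = {C,T} (union, +1)
NR@5: {A} ∪ {G} = {A,G} (union, +1)
NPR@5: {A,G} ∩ {G} = {G} (intersection, +0)
DNPR@5: {A} ∪ {G} = {A,G} (union, +1)
ADNPQR@5: {C,T} ∪ {A,G} = {A,C,G,T} (union, +1)
per-site changes: [3, 2, 4, 3, 3, 4]; total = 19

19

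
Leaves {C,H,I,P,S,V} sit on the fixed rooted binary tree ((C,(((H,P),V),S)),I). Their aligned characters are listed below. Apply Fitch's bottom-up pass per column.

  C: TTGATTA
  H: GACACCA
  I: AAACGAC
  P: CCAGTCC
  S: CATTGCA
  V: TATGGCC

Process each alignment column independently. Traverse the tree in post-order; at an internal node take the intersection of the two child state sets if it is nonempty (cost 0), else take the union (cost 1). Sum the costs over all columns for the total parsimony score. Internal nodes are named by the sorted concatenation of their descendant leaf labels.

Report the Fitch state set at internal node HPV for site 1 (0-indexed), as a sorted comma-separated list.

A

[col 0] HP: children H:{G}, P:{C} ∪→ {C,G}; cost 1
[col 0] HPV: children HP:{C,G}, V:{T} ∪→ {C,G,T}; cost 1
[col 0] HPSV: children HPV:{C,G,T}, S:{C} ∩→ {C}; cost 0
[col 0] CHPSV: children C:{T}, HPSV:{C} ∪→ {C,T}; cost 1
[col 0] CHIPSV: children CHPSV:{C,T}, I:{A} ∪→ {A,C,T}; cost 1
[col 1] HP: children H:{A}, P:{C} ∪→ {A,C}; cost 1
[col 1] HPV: children HP:{A,C}, V:{A} ∩→ {A}; cost 0
[col 1] HPSV: children HPV:{A}, S:{A} ∩→ {A}; cost 0
[col 1] CHPSV: children C:{T}, HPSV:{A} ∪→ {A,T}; cost 1
[col 1] CHIPSV: children CHPSV:{A,T}, I:{A} ∩→ {A}; cost 0
[col 2] HP: children H:{C}, P:{A} ∪→ {A,C}; cost 1
[col 2] HPV: children HP:{A,C}, V:{T} ∪→ {A,C,T}; cost 1
[col 2] HPSV: children HPV:{A,C,T}, S:{T} ∩→ {T}; cost 0
[col 2] CHPSV: children C:{G}, HPSV:{T} ∪→ {G,T}; cost 1
[col 2] CHIPSV: children CHPSV:{G,T}, I:{A} ∪→ {A,G,T}; cost 1
[col 3] HP: children H:{A}, P:{G} ∪→ {A,G}; cost 1
[col 3] HPV: children HP:{A,G}, V:{G} ∩→ {G}; cost 0
[col 3] HPSV: children HPV:{G}, S:{T} ∪→ {G,T}; cost 1
[col 3] CHPSV: children C:{A}, HPSV:{G,T} ∪→ {A,G,T}; cost 1
[col 3] CHIPSV: children CHPSV:{A,G,T}, I:{C} ∪→ {A,C,G,T}; cost 1
[col 4] HP: children H:{C}, P:{T} ∪→ {C,T}; cost 1
[col 4] HPV: children HP:{C,T}, V:{G} ∪→ {C,G,T}; cost 1
[col 4] HPSV: children HPV:{C,G,T}, S:{G} ∩→ {G}; cost 0
[col 4] CHPSV: children C:{T}, HPSV:{G} ∪→ {G,T}; cost 1
[col 4] CHIPSV: children CHPSV:{G,T}, I:{G} ∩→ {G}; cost 0
[col 5] HP: children H:{C}, P:{C} ∩→ {C}; cost 0
[col 5] HPV: children HP:{C}, V:{C} ∩→ {C}; cost 0
[col 5] HPSV: children HPV:{C}, S:{C} ∩→ {C}; cost 0
[col 5] CHPSV: children C:{T}, HPSV:{C} ∪→ {C,T}; cost 1
[col 5] CHIPSV: children CHPSV:{C,T}, I:{A} ∪→ {A,C,T}; cost 1
[col 6] HP: children H:{A}, P:{C} ∪→ {A,C}; cost 1
[col 6] HPV: children HP:{A,C}, V:{C} ∩→ {C}; cost 0
[col 6] HPSV: children HPV:{C}, S:{A} ∪→ {A,C}; cost 1
[col 6] CHPSV: children C:{A}, HPSV:{A,C} ∩→ {A}; cost 0
[col 6] CHIPSV: children CHPSV:{A}, I:{C} ∪→ {A,C}; cost 1
per-site changes: [4, 2, 4, 4, 3, 2, 3]; total = 22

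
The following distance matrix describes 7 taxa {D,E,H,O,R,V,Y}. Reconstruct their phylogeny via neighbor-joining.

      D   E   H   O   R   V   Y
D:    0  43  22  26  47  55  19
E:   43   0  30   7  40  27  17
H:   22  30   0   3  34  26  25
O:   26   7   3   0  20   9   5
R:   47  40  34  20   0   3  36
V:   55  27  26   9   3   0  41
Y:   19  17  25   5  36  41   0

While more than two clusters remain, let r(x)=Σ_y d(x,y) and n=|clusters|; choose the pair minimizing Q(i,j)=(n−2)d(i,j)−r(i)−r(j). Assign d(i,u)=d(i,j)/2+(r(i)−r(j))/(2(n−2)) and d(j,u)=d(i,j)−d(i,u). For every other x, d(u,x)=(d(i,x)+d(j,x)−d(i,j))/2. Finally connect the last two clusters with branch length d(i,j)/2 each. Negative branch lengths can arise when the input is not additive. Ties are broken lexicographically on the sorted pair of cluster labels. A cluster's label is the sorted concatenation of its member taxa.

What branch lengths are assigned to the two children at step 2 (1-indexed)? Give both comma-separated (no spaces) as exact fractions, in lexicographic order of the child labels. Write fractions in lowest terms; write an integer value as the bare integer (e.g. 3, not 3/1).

265/16,39/16

1. join R+V (d=3, Q=-326) ⇒ RV; edges |R|=17/5, |V|=-2/5
  updated: d(D,RV)=99/2, d(E,RV)=32, d(H,RV)=57/2, d(O,RV)=13, d(RV,Y)=37
2. join D+Y (d=19, Q=-373/2) ⇒ DY; edges |D|=265/16, |Y|=39/16
  updated: d(DY,E)=41/2, d(DY,H)=14, d(DY,O)=6, d(DY,RV)=135/4
3. join DY+H (d=14, Q=-431/4) ⇒ DHY; edges |DY|=163/24, |H|=173/24
  updated: d(DHY,E)=73/4, d(DHY,O)=-5/2, d(DHY,RV)=193/8
4. join DHY+O (d=-5/2, Q=-499/8) ⇒ DHOY; edges |DHY|=139/32, |O|=-219/32
  updated: d(DHOY,E)=111/8, d(DHOY,RV)=317/16
5. join DHOY+E (d=111/8, Q=-1051/16) ⇒ DEHOY; edges |DHOY|=27/32, |E|=417/32
  updated: d(DEHOY,RV)=607/32
6. join DEHOY+RV (d=607/32) ⇒ DEHORVY; edges |DEHOY|=607/64, |RV|=607/64
final tree: (((((D:265/16,Y:39/16):163/24,H:173/24):139/32,O:-219/32):27/32,E:417/32):607/64,(R:17/5,V:-2/5):607/64)
total length: 2123/32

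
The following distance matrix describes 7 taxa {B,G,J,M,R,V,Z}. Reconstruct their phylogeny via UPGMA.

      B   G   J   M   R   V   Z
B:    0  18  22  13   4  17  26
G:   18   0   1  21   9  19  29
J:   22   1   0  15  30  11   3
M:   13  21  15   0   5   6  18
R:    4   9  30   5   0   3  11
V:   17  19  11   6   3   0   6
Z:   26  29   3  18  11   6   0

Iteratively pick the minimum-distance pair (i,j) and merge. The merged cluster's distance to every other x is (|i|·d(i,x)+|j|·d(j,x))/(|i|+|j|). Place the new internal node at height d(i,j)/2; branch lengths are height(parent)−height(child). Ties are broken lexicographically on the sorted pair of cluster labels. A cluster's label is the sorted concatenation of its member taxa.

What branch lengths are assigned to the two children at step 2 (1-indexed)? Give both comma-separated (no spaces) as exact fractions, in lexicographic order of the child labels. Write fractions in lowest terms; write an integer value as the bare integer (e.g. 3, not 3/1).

3/2,3/2

step 1: merge (G,J) at d=1; branch lengths G→1/2, J→1/2; new cluster GJ
  updated: d(B,GJ)=20, d(GJ,M)=18, d(GJ,R)=39/2, d(GJ,V)=15, d(GJ,Z)=16
step 2: merge (R,V) at d=3; branch lengths R→3/2, V→3/2; new cluster RV
  updated: d(B,RV)=21/2, d(GJ,RV)=69/4, d(M,RV)=11/2, d(RV,Z)=17/2
step 3: merge (M,RV) at d=11/2; branch lengths M→11/4, RV→5/4; new cluster MRV
  updated: d(B,MRV)=34/3, d(GJ,MRV)=35/2, d(MRV,Z)=35/3
step 4: merge (B,MRV) at d=34/3; branch lengths B→17/3, MRV→35/12; new cluster BMRV
  updated: d(BMRV,GJ)=145/8, d(BMRV,Z)=61/4
step 5: merge (BMRV,Z) at d=61/4; branch lengths BMRV→47/24, Z→61/8; new cluster BMRVZ
  updated: d(BMRVZ,GJ)=177/10
step 6: merge (BMRVZ,GJ) at d=177/10; branch lengths BMRVZ→49/40, GJ→167/20; new cluster BGJMRVZ
final tree: (((B:17/3,(M:11/4,(R:3/2,V:3/2):5/4):35/12):47/24,Z:61/8):49/40,(G:1/2,J:1/2):167/20)
total length: 4289/120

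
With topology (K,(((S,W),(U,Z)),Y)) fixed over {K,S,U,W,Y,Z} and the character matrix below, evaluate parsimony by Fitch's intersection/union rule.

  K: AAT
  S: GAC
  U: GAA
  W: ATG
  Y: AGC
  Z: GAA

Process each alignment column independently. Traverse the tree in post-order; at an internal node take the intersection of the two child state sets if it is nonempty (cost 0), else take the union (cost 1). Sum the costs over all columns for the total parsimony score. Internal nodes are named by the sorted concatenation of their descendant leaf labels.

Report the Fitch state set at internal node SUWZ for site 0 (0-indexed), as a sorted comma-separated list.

G

site 0, node SW: S={G} ∪ W={A} → {A,G} (+1)
site 0, node UZ: U={G} ∩ Z={G} → {G} (+0)
site 0, node SUWZ: SW={A,G} ∩ UZ={G} → {G} (+0)
site 0, node SUWYZ: SUWZ={G} ∪ Y={A} → {A,G} (+1)
site 0, node KSUWYZ: K={A} ∩ SUWYZ={A,G} → {A} (+0)
site 1, node SW: S={A} ∪ W={T} → {A,T} (+1)
site 1, node UZ: U={A} ∩ Z={A} → {A} (+0)
site 1, node SUWZ: SW={A,T} ∩ UZ={A} → {A} (+0)
site 1, node SUWYZ: SUWZ={A} ∪ Y={G} → {A,G} (+1)
site 1, node KSUWYZ: K={A} ∩ SUWYZ={A,G} → {A} (+0)
site 2, node SW: S={C} ∪ W={G} → {C,G} (+1)
site 2, node UZ: U={A} ∩ Z={A} → {A} (+0)
site 2, node SUWZ: SW={C,G} ∪ UZ={A} → {A,C,G} (+1)
site 2, node SUWYZ: SUWZ={A,C,G} ∩ Y={C} → {C} (+0)
site 2, node KSUWYZ: K={T} ∪ SUWYZ={C} → {C,T} (+1)
per-site changes: [2, 2, 3]; total = 7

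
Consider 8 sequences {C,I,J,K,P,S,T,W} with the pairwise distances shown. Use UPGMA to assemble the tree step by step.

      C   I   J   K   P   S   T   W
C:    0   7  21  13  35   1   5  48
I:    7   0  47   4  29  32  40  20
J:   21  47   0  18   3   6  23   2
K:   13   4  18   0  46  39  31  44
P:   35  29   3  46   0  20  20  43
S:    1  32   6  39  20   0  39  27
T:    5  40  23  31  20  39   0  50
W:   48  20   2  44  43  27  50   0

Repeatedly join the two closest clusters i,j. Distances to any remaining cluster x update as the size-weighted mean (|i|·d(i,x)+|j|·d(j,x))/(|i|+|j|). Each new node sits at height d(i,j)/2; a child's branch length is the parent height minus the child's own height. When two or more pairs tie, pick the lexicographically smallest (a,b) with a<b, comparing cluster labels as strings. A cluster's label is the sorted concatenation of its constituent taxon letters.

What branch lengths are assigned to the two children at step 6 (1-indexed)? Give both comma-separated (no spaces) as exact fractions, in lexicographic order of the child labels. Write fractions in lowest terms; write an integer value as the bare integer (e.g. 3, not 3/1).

49/16,215/16

iteration 1: select C,S (d=1); attach at lengths (1/2, 1/2); label the merged cluster CS
  updated: d(CS,I)=39/2, d(CS,J)=27/2, d(CS,K)=26, d(CS,P)=55/2, d(CS,T)=22, d(CS,W)=75/2
iteration 2: select J,W (d=2); attach at lengths (1, 1); label the merged cluster JW
  updated: d(CS,JW)=51/2, d(I,JW)=67/2, d(JW,K)=31, d(JW,P)=23, d(JW,T)=73/2
iteration 3: select I,K (d=4); attach at lengths (2, 2); label the merged cluster IK
  updated: d(CS,IK)=91/4, d(IK,JW)=129/4, d(IK,P)=75/2, d(IK,T)=71/2
iteration 4: select P,T (d=20); attach at lengths (10, 10); label the merged cluster PT
  updated: d(CS,PT)=99/4, d(IK,PT)=73/2, d(JW,PT)=119/4
iteration 5: select CS,IK (d=91/4); attach at lengths (87/8, 75/8); label the merged cluster CIKS
  updated: d(CIKS,JW)=231/8, d(CIKS,PT)=245/8
iteration 6: select CIKS,JW (d=231/8); attach at lengths (49/16, 215/16); label the merged cluster CIJKSW
  updated: d(CIJKSW,PT)=91/3
iteration 7: select CIJKSW,PT (d=91/3); attach at lengths (35/48, 31/6); label the merged cluster CIJKPSTW
final tree: ((((C:1/2,S:1/2):87/8,(I:2,K:2):75/8):49/16,(J:1,W:1):215/16):35/48,(P:10,T:10):31/6)
total length: 3343/48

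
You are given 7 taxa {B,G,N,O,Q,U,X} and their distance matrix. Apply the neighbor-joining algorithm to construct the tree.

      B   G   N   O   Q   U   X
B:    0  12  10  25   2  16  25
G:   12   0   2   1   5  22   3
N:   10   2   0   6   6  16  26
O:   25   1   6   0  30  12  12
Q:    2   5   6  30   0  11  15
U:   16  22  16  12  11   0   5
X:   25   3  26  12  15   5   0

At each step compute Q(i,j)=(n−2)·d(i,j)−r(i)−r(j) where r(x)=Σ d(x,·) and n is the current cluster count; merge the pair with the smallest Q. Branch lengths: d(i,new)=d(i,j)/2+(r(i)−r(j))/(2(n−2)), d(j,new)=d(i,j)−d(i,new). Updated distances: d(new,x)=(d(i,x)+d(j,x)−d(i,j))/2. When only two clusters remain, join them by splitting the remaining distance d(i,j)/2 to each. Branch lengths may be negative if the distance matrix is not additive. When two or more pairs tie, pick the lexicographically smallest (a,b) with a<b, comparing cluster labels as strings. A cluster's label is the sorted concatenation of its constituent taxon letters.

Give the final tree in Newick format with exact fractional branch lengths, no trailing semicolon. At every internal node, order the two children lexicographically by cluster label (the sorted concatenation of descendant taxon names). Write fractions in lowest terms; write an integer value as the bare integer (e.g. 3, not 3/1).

(((((B:31/10,Q:-11/10):167/24,N:1/24):133/32,G:-93/32):117/32,O:83/32):221/64,(U:45/16,X:35/16):221/64)

iteration 1: select B,Q (d=2, Q=-149); attach at lengths (31/10, -11/10); label the merged cluster BQ
  updated: d(BQ,G)=15/2, d(BQ,N)=7, d(BQ,O)=53/2, d(BQ,U)=25/2, d(BQ,X)=19
iteration 2: select U,X (d=5, Q=-225/2); attach at lengths (45/16, 35/16); label the merged cluster UX
  updated: d(BQ,UX)=53/4, d(G,UX)=10, d(N,UX)=37/2, d(O,UX)=19/2
iteration 3: select BQ,N (d=7, Q=-267/4); attach at lengths (167/24, 1/24); label the merged cluster BNQ
  updated: d(BNQ,G)=5/4, d(BNQ,O)=51/4, d(BNQ,UX)=99/8
iteration 4: select BNQ,G (d=5/4, Q=-289/8); attach at lengths (133/32, -93/32); label the merged cluster BGNQ
  updated: d(BGNQ,O)=25/4, d(BGNQ,UX)=169/16
iteration 5: select BGNQ,O (d=25/4, Q=-421/16); attach at lengths (117/32, 83/32); label the merged cluster BGNOQ
  updated: d(BGNOQ,UX)=221/32
iteration 6: select BGNOQ,UX (d=221/32); attach at lengths (221/64, 221/64); label the merged cluster BGNOQUX
final tree: (((((B:31/10,Q:-11/10):167/24,N:1/24):133/32,G:-93/32):117/32,O:83/32):221/64,(U:45/16,X:35/16):221/64)
total length: 909/32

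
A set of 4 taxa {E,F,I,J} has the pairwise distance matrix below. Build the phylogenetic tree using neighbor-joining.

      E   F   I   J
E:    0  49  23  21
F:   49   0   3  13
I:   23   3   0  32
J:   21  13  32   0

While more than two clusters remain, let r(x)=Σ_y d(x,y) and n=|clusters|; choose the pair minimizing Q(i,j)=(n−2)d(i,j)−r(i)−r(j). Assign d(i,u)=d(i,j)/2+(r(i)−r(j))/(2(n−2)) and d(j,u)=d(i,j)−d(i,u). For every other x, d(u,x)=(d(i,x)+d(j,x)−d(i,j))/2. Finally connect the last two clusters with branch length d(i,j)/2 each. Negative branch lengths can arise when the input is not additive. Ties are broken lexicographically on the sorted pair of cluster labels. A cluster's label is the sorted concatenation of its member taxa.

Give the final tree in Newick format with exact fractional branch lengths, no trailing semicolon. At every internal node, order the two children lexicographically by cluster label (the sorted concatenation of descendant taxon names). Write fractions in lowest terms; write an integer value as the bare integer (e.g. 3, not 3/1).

step 1: merge (E,J) at d=21, Q=-117; branch lengths E→69/4, J→15/4; new cluster EJ
  updated: d(EJ,F)=41/2, d(EJ,I)=17
step 2: merge (EJ,F) at d=41/2, Q=-81/2; branch lengths EJ→69/4, F→13/4; new cluster EFJ
  updated: d(EFJ,I)=-1/4
step 3: merge (EFJ,I) at d=-1/4; branch lengths EFJ→-1/8, I→-1/8; new cluster EFIJ
final tree: (((E:69/4,J:15/4):69/4,F:13/4):-1/8,I:-1/8)
total length: 165/4

(((E:69/4,J:15/4):69/4,F:13/4):-1/8,I:-1/8)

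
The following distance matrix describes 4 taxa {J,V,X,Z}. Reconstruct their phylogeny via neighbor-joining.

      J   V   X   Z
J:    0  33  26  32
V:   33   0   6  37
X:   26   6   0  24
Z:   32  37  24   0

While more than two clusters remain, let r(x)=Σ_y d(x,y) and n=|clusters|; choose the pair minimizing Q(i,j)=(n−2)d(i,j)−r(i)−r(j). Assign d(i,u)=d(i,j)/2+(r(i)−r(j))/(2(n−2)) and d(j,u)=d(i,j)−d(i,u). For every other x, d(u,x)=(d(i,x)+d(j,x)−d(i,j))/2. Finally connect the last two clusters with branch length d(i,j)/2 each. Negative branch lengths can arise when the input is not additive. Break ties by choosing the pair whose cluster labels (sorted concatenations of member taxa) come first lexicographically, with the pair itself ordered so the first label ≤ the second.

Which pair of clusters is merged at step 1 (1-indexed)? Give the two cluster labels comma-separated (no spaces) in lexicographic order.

iteration 1: select J,Z (d=32, Q=-120); attach at lengths (31/2, 33/2); label the merged cluster JZ
  updated: d(JZ,V)=19, d(JZ,X)=9
iteration 2: select JZ,V (d=19, Q=-34); attach at lengths (11, 8); label the merged cluster JVZ
  updated: d(JVZ,X)=-2
iteration 3: select JVZ,X (d=-2); attach at lengths (-1, -1); label the merged cluster JVXZ
final tree: (((J:31/2,Z:33/2):11,V:8):-1,X:-1)
total length: 49

J,Z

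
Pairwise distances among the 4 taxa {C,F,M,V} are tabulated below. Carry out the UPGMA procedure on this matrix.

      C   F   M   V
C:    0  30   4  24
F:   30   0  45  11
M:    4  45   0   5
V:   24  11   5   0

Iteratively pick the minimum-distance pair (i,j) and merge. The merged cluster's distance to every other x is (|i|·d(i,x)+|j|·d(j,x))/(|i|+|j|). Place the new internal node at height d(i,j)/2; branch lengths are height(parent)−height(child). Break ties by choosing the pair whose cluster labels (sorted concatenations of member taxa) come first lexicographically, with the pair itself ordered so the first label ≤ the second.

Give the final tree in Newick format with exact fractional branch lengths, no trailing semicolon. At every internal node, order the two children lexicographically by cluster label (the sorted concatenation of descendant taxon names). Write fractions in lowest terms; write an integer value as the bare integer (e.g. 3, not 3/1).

1. join C+M (d=4) ⇒ CM; edges |C|=2, |M|=2
  updated: d(CM,F)=75/2, d(CM,V)=29/2
2. join F+V (d=11) ⇒ FV; edges |F|=11/2, |V|=11/2
  updated: d(CM,FV)=26
3. join CM+FV (d=26) ⇒ CFMV; edges |CM|=11, |FV|=15/2
final tree: ((C:2,M:2):11,(F:11/2,V:11/2):15/2)
total length: 67/2

((C:2,M:2):11,(F:11/2,V:11/2):15/2)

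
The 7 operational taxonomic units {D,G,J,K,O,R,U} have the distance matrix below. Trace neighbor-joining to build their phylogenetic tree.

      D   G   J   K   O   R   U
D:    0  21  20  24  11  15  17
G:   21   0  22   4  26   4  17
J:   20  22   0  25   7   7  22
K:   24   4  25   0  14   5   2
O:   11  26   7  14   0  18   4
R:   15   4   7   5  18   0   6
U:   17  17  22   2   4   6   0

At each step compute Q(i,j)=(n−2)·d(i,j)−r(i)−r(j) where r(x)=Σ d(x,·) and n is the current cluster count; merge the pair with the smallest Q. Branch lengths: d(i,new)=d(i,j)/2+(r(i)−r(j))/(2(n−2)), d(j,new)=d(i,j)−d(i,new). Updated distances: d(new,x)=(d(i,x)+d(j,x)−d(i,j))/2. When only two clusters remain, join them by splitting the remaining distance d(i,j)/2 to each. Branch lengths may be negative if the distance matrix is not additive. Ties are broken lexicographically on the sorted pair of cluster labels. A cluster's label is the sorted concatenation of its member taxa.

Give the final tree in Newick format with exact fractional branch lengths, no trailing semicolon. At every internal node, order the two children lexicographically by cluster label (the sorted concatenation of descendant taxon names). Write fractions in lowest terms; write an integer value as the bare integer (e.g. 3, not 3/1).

step 1: merge (G,K) at d=4, Q=-148; branch lengths G→4, K→0; new cluster GK
  updated: d(D,GK)=41/2, d(GK,J)=43/2, d(GK,O)=18, d(GK,R)=5/2, d(GK,U)=15/2
step 2: merge (GK,R) at d=5/2, Q=-217/2; branch lengths GK→63/16, R→-23/16; new cluster GKR
  updated: d(D,GKR)=33/2, d(GKR,J)=13, d(GKR,O)=67/4, d(GKR,U)=11/2
step 3: merge (GKR,U) at d=11/2, Q=-335/4; branch lengths GKR→79/24, U→53/24; new cluster GKRU
  updated: d(D,GKRU)=14, d(GKRU,J)=59/4, d(GKRU,O)=61/8
step 4: merge (D,GKRU) at d=14, Q=-427/8; branch lengths D→293/32, GKRU→155/32; new cluster DGKRU
  updated: d(DGKRU,J)=83/8, d(DGKRU,O)=37/16
step 5: merge (DGKRU,J) at d=83/8, Q=-315/16; branch lengths DGKRU→91/32, J→241/32; new cluster DGJKRU
  updated: d(DGJKRU,O)=-17/32
step 6: merge (DGJKRU,O) at d=-17/32; branch lengths DGJKRU→-17/64, O→-17/64; new cluster DGJKORU
final tree: (((D:293/32,(((G:4,K:0):63/16,R:-23/16):79/24,U:53/24):155/32):91/32,J:241/32):-17/64,O:-17/64)
total length: 1147/32

(((D:293/32,(((G:4,K:0):63/16,R:-23/16):79/24,U:53/24):155/32):91/32,J:241/32):-17/64,O:-17/64)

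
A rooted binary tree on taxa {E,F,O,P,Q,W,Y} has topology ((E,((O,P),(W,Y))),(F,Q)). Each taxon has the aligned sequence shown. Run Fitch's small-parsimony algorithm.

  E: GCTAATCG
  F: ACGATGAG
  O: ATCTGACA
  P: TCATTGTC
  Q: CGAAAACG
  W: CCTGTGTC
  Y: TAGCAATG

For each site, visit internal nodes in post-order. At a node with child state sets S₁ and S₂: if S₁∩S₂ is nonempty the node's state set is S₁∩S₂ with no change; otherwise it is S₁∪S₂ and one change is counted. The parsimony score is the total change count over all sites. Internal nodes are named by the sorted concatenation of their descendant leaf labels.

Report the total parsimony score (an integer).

OP@0: {A} ∪ {T} = {A,T} (union, +1)
WY@0: {C} ∪ {T} = {C,T} (union, +1)
OPWY@0: {A,T} ∩ {C,T} = {T} (intersection, +0)
EOPWY@0: {G} ∪ {T} = {G,T} (union, +1)
FQ@0: {A} ∪ {C} = {A,C} (union, +1)
EFOPQWY@0: {G,T} ∪ {A,C} = {A,C,G,T} (union, +1)
OP@1: {T} ∪ {C} = {C,T} (union, +1)
WY@1: {C} ∪ {A} = {A,C} (union, +1)
OPWY@1: {C,T} ∩ {A,C} = {C} (intersection, +0)
EOPWY@1: {C} ∩ {C} = {C} (intersection, +0)
FQ@1: {C} ∪ {G} = {C,G} (union, +1)
EFOPQWY@1: {C} ∩ {C,G} = {C} (intersection, +0)
OP@2: {C} ∪ {A} = {A,C} (union, +1)
WY@2: {T} ∪ {G} = {G,T} (union, +1)
OPWY@2: {A,C} ∪ {G,T} = {A,C,G,T} (union, +1)
EOPWY@2: {T} ∩ {A,C,G,T} = {T} (intersection, +0)
FQ@2: {G} ∪ {A} = {A,G} (union, +1)
EFOPQWY@2: {T} ∪ {A,G} = {A,G,T} (union, +1)
OP@3: {T} ∩ {T} = {T} (intersection, +0)
WY@3: {G} ∪ {C} = {C,G} (union, +1)
OPWY@3: {T} ∪ {C,G} = {C,G,T} (union, +1)
EOPWY@3: {A} ∪ {C,G,T} = {A,C,G,T} (union, +1)
FQ@3: {A} ∩ {A} = {A} (intersection, +0)
EFOPQWY@3: {A,C,G,T} ∩ {A} = {A} (intersection, +0)
OP@4: {G} ∪ {T} = {G,T} (union, +1)
WY@4: {T} ∪ {A} = {A,T} (union, +1)
OPWY@4: {G,T} ∩ {A,T} = {T} (intersection, +0)
EOPWY@4: {A} ∪ {T} = {A,T} (union, +1)
FQ@4: {T} ∪ {A} = {A,T} (union, +1)
EFOPQWY@4: {A,T} ∩ {A,T} = {A,T} (intersection, +0)
OP@5: {A} ∪ {G} = {A,G} (union, +1)
WY@5: {G} ∪ {A} = {A,G} (union, +1)
OPWY@5: {A,G} ∩ {A,G} = {A,G} (intersection, +0)
EOPWY@5: {T} ∪ {A,G} = {A,G,T} (union, +1)
FQ@5: {G} ∪ {A} = {A,G} (union, +1)
EFOPQWY@5: {A,G,T} ∩ {A,G} = {A,G} (intersection, +0)
OP@6: {C} ∪ {T} = {C,T} (union, +1)
WY@6: {T} ∩ {T} = {T} (intersection, +0)
OPWY@6: {C,T} ∩ {T} = {T} (intersection, +0)
EOPWY@6: {C} ∪ {T} = {C,T} (union, +1)
FQ@6: {A} ∪ {C} = {A,C} (union, +1)
EFOPQWY@6: {C,T} ∩ {A,C} = {C} (intersection, +0)
OP@7: {A} ∪ {C} = {A,C} (union, +1)
WY@7: {C} ∪ {G} = {C,G} (union, +1)
OPWY@7: {A,C} ∩ {C,G} = {C} (intersection, +0)
EOPWY@7: {G} ∪ {C} = {C,G} (union, +1)
FQ@7: {G} ∩ {G} = {G} (intersection, +0)
EFOPQWY@7: {C,G} ∩ {G} = {G} (intersection, +0)
per-site changes: [5, 3, 5, 3, 4, 4, 3, 3]; total = 30

30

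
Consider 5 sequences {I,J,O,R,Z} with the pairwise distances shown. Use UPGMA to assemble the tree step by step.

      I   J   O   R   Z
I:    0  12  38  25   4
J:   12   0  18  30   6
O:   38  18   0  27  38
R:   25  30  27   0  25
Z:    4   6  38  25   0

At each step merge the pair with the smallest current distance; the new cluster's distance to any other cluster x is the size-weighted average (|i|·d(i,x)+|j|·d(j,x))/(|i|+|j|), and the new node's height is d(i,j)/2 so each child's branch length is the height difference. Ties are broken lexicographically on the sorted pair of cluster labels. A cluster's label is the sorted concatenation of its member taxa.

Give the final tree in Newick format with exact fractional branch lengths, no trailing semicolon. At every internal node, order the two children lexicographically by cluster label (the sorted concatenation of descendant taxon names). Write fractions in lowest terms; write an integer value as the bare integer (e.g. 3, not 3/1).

((((I:2,Z:2):5/2,J:9/2):53/6,R:40/3):43/24,O:121/8)

1. join I+Z (d=4) ⇒ IZ; edges |I|=2, |Z|=2
  updated: d(IZ,J)=9, d(IZ,O)=38, d(IZ,R)=25
2. join IZ+J (d=9) ⇒ IJZ; edges |IZ|=5/2, |J|=9/2
  updated: d(IJZ,O)=94/3, d(IJZ,R)=80/3
3. join IJZ+R (d=80/3) ⇒ IJRZ; edges |IJZ|=53/6, |R|=40/3
  updated: d(IJRZ,O)=121/4
4. join IJRZ+O (d=121/4) ⇒ IJORZ; edges |IJRZ|=43/24, |O|=121/8
final tree: ((((I:2,Z:2):5/2,J:9/2):53/6,R:40/3):43/24,O:121/8)
total length: 601/12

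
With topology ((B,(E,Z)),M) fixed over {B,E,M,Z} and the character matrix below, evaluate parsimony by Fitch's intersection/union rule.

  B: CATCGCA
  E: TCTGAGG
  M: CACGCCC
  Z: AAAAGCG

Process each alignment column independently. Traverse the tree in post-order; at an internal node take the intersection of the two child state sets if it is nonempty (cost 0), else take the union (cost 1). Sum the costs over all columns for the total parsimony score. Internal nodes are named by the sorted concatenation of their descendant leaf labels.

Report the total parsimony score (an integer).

12

[col 0] EZ: children E:{T}, Z:{A} ∪→ {A,T}; cost 1
[col 0] BEZ: children B:{C}, EZ:{A,T} ∪→ {A,C,T}; cost 1
[col 0] BEMZ: children BEZ:{A,C,T}, M:{C} ∩→ {C}; cost 0
[col 1] EZ: children E:{C}, Z:{A} ∪→ {A,C}; cost 1
[col 1] BEZ: children B:{A}, EZ:{A,C} ∩→ {A}; cost 0
[col 1] BEMZ: children BEZ:{A}, M:{A} ∩→ {A}; cost 0
[col 2] EZ: children E:{T}, Z:{A} ∪→ {A,T}; cost 1
[col 2] BEZ: children B:{T}, EZ:{A,T} ∩→ {T}; cost 0
[col 2] BEMZ: children BEZ:{T}, M:{C} ∪→ {C,T}; cost 1
[col 3] EZ: children E:{G}, Z:{A} ∪→ {A,G}; cost 1
[col 3] BEZ: children B:{C}, EZ:{A,G} ∪→ {A,C,G}; cost 1
[col 3] BEMZ: children BEZ:{A,C,G}, M:{G} ∩→ {G}; cost 0
[col 4] EZ: children E:{A}, Z:{G} ∪→ {A,G}; cost 1
[col 4] BEZ: children B:{G}, EZ:{A,G} ∩→ {G}; cost 0
[col 4] BEMZ: children BEZ:{G}, M:{C} ∪→ {C,G}; cost 1
[col 5] EZ: children E:{G}, Z:{C} ∪→ {C,G}; cost 1
[col 5] BEZ: children B:{C}, EZ:{C,G} ∩→ {C}; cost 0
[col 5] BEMZ: children BEZ:{C}, M:{C} ∩→ {C}; cost 0
[col 6] EZ: children E:{G}, Z:{G} ∩→ {G}; cost 0
[col 6] BEZ: children B:{A}, EZ:{G} ∪→ {A,G}; cost 1
[col 6] BEMZ: children BEZ:{A,G}, M:{C} ∪→ {A,C,G}; cost 1
per-site changes: [2, 1, 2, 2, 2, 1, 2]; total = 12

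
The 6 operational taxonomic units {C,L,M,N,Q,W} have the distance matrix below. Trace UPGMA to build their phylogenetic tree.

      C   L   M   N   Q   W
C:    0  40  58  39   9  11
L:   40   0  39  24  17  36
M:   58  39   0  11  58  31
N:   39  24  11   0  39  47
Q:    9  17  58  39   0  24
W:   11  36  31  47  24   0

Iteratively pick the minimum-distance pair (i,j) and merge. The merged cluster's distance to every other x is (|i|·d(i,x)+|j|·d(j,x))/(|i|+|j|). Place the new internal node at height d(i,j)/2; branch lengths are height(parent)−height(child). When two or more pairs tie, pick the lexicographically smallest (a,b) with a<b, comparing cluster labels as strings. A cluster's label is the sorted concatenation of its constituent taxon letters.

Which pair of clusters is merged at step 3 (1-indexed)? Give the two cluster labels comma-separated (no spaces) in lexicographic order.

CQ,W

iteration 1: select C,Q (d=9); attach at lengths (9/2, 9/2); label the merged cluster CQ
  updated: d(CQ,L)=57/2, d(CQ,M)=58, d(CQ,N)=39, d(CQ,W)=35/2
iteration 2: select M,N (d=11); attach at lengths (11/2, 11/2); label the merged cluster MN
  updated: d(CQ,MN)=97/2, d(L,MN)=63/2, d(MN,W)=39
iteration 3: select CQ,W (d=35/2); attach at lengths (17/4, 35/4); label the merged cluster CQW
  updated: d(CQW,L)=31, d(CQW,MN)=136/3
iteration 4: select CQW,L (d=31); attach at lengths (27/4, 31/2); label the merged cluster CLQW
  updated: d(CLQW,MN)=335/8
iteration 5: select CLQW,MN (d=335/8); attach at lengths (87/16, 247/16); label the merged cluster CLMNQW
final tree: ((((C:9/2,Q:9/2):17/4,W:35/4):27/4,L:31/2):87/16,(M:11/2,N:11/2):247/16)
total length: 609/8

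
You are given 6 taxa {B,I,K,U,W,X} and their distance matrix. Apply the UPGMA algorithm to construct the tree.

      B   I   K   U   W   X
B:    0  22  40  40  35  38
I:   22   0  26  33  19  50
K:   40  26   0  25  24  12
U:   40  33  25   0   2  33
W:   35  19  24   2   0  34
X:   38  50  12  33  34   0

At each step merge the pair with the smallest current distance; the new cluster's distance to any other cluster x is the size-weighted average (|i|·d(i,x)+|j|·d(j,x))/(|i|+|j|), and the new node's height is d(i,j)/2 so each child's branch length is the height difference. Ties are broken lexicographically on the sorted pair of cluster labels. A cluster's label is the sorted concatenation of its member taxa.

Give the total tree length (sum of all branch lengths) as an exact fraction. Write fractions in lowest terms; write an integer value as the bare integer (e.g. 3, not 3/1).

541/8

1. join U+W (d=2) ⇒ UW; edges |U|=1, |W|=1
  updated: d(B,UW)=75/2, d(I,UW)=26, d(K,UW)=49/2, d(UW,X)=67/2
2. join K+X (d=12) ⇒ KX; edges |K|=6, |X|=6
  updated: d(B,KX)=39, d(I,KX)=38, d(KX,UW)=29
3. join B+I (d=22) ⇒ BI; edges |B|=11, |I|=11
  updated: d(BI,KX)=77/2, d(BI,UW)=127/4
4. join KX+UW (d=29) ⇒ KUWX; edges |KX|=17/2, |UW|=27/2
  updated: d(BI,KUWX)=281/8
5. join BI+KUWX (d=281/8) ⇒ BIKUWX; edges |BI|=105/16, |KUWX|=49/16
final tree: ((B:11,I:11):105/16,((K:6,X:6):17/2,(U:1,W:1):27/2):49/16)
total length: 541/8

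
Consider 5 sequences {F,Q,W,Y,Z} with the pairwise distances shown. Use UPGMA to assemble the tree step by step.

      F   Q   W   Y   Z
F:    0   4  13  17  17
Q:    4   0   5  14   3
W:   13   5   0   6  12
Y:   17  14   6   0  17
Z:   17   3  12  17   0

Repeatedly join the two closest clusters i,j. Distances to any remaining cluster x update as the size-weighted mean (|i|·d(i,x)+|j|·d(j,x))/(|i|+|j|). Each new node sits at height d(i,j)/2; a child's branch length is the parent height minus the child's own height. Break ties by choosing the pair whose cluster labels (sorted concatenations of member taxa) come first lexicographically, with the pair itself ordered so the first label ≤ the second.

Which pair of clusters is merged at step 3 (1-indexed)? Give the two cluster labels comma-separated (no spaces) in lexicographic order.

F,QZ

1. join Q+Z (d=3) ⇒ QZ; edges |Q|=3/2, |Z|=3/2
  updated: d(F,QZ)=21/2, d(QZ,W)=17/2, d(QZ,Y)=31/2
2. join W+Y (d=6) ⇒ WY; edges |W|=3, |Y|=3
  updated: d(F,WY)=15, d(QZ,WY)=12
3. join F+QZ (d=21/2) ⇒ FQZ; edges |F|=21/4, |QZ|=15/4
  updated: d(FQZ,WY)=13
4. join FQZ+WY (d=13) ⇒ FQWYZ; edges |FQZ|=5/4, |WY|=7/2
final tree: ((F:21/4,(Q:3/2,Z:3/2):15/4):5/4,(W:3,Y:3):7/2)
total length: 91/4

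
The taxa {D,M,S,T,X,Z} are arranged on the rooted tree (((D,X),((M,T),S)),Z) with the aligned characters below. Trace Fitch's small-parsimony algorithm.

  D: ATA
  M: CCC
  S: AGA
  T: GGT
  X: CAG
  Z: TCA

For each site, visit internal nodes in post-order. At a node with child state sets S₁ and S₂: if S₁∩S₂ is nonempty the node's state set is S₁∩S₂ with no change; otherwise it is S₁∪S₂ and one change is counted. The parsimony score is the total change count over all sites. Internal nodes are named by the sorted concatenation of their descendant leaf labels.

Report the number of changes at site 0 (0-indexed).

4

[col 0] DX: children D:{A}, X:{C} ∪→ {A,C}; cost 1
[col 0] MT: children M:{C}, T:{G} ∪→ {C,G}; cost 1
[col 0] MST: children MT:{C,G}, S:{A} ∪→ {A,C,G}; cost 1
[col 0] DMSTX: children DX:{A,C}, MST:{A,C,G} ∩→ {A,C}; cost 0
[col 0] DMSTXZ: children DMSTX:{A,C}, Z:{T} ∪→ {A,C,T}; cost 1
[col 1] DX: children D:{T}, X:{A} ∪→ {A,T}; cost 1
[col 1] MT: children M:{C}, T:{G} ∪→ {C,G}; cost 1
[col 1] MST: children MT:{C,G}, S:{G} ∩→ {G}; cost 0
[col 1] DMSTX: children DX:{A,T}, MST:{G} ∪→ {A,G,T}; cost 1
[col 1] DMSTXZ: children DMSTX:{A,G,T}, Z:{C} ∪→ {A,C,G,T}; cost 1
[col 2] DX: children D:{A}, X:{G} ∪→ {A,G}; cost 1
[col 2] MT: children M:{C}, T:{T} ∪→ {C,T}; cost 1
[col 2] MST: children MT:{C,T}, S:{A} ∪→ {A,C,T}; cost 1
[col 2] DMSTX: children DX:{A,G}, MST:{A,C,T} ∩→ {A}; cost 0
[col 2] DMSTXZ: children DMSTX:{A}, Z:{A} ∩→ {A}; cost 0
per-site changes: [4, 4, 3]; total = 11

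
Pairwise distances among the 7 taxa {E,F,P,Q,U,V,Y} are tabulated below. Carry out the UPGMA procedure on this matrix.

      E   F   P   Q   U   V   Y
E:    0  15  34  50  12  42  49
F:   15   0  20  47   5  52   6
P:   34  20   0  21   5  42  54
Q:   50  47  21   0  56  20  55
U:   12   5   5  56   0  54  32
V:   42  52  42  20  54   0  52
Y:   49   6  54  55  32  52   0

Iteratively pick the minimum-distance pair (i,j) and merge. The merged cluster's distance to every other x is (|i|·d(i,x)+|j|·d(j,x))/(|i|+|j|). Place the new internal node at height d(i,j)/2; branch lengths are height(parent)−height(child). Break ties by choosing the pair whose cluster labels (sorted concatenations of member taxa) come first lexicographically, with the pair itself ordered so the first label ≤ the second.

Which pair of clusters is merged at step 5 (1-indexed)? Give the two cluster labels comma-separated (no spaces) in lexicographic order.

EFPU,Y

iteration 1: select F,U (d=5); attach at lengths (5/2, 5/2); label the merged cluster FU
  updated: d(E,FU)=27/2, d(FU,P)=25/2, d(FU,Q)=103/2, d(FU,V)=53, d(FU,Y)=19
iteration 2: select FU,P (d=25/2); attach at lengths (15/4, 25/4); label the merged cluster FPU
  updated: d(E,FPU)=61/3, d(FPU,Q)=124/3, d(FPU,V)=148/3, d(FPU,Y)=92/3
iteration 3: select Q,V (d=20); attach at lengths (10, 10); label the merged cluster QV
  updated: d(E,QV)=46, d(FPU,QV)=136/3, d(QV,Y)=107/2
iteration 4: select E,FPU (d=61/3); attach at lengths (61/6, 47/12); label the merged cluster EFPU
  updated: d(EFPU,QV)=91/2, d(EFPU,Y)=141/4
iteration 5: select EFPU,Y (d=141/4); attach at lengths (179/24, 141/8); label the merged cluster EFPUY
  updated: d(EFPUY,QV)=471/10
iteration 6: select EFPUY,QV (d=471/10); attach at lengths (237/40, 271/20); label the merged cluster EFPQUVY
final tree: (((E:61/6,((F:5/2,U:5/2):15/4,P:25/4):47/12):179/24,Y:141/8):237/40,(Q:10,V:10):271/20)
total length: 11237/120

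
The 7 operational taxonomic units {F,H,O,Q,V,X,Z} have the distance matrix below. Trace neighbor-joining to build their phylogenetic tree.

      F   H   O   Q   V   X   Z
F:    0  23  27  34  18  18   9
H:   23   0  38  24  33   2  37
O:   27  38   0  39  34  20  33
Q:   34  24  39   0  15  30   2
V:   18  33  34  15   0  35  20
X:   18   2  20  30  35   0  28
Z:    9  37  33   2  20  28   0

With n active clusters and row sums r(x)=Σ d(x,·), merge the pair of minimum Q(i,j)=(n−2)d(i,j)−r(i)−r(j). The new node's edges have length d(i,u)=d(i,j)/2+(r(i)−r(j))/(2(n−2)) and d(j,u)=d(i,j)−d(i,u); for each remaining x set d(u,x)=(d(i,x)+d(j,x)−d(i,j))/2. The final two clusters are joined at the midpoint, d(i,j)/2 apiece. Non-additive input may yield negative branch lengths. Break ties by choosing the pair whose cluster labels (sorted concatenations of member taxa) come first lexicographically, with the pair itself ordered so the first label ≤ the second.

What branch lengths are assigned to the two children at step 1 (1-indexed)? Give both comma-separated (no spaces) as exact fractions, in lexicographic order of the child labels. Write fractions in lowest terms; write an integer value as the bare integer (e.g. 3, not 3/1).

1. join H+X (d=2, Q=-280) ⇒ HX; edges |H|=17/5, |X|=-7/5
  updated: d(F,HX)=39/2, d(HX,O)=28, d(HX,Q)=26, d(HX,V)=33, d(HX,Z)=63/2
2. join Q+Z (d=2, Q=-407/2) ⇒ QZ; edges |Q|=57/16, |Z|=-25/16
  updated: d(F,QZ)=41/2, d(HX,QZ)=111/4, d(O,QZ)=35, d(QZ,V)=33/2
3. join QZ+V (d=33/2, Q=-607/4) ⇒ QVZ; edges |QZ|=191/24, |V|=205/24
  updated: d(F,QVZ)=11, d(HX,QVZ)=177/8, d(O,QVZ)=105/4
4. join F+QVZ (d=11, Q=-759/8) ⇒ FQVZ; edges |F|=161/32, |QVZ|=191/32
  updated: d(FQVZ,HX)=245/16, d(FQVZ,O)=169/8
5. join FQVZ+HX (d=245/16, Q=-1031/16) ⇒ FHQVXZ; edges |FQVZ|=135/32, |HX|=355/32
  updated: d(FHQVXZ,O)=541/32
6. join FHQVXZ+O (d=541/32) ⇒ FHOQVXZ; edges |FHQVXZ|=541/64, |O|=541/64
final tree: (((F:161/32,((Q:57/16,Z:-25/16):191/24,V:205/24):191/32):135/32,(H:17/5,X:-7/5):355/32):541/64,O:541/64)
total length: 2039/32

17/5,-7/5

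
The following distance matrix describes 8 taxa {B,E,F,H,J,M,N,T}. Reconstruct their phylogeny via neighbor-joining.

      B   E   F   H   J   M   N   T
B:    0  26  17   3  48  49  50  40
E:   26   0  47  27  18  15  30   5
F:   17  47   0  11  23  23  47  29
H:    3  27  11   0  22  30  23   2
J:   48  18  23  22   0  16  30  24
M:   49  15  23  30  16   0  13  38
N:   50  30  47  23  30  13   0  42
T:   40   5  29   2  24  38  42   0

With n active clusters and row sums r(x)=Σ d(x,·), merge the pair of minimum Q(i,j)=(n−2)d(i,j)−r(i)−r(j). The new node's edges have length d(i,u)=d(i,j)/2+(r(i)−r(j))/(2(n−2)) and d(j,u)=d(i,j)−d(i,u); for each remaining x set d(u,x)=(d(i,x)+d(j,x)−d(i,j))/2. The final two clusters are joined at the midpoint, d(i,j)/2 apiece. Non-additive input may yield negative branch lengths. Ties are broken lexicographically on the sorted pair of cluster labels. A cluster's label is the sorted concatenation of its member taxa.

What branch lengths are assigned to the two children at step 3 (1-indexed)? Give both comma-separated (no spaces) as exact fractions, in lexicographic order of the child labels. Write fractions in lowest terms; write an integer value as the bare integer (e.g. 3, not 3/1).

step 1: merge (M,N) at d=13, Q=-341; branch lengths M→9/4, N→43/4; new cluster MN
  updated: d(B,MN)=43, d(E,MN)=16, d(F,MN)=57/2, d(H,MN)=20, d(J,MN)=33/2, d(MN,T)=67/2
step 2: merge (B,F) at d=17, Q=-495/2; branch lengths B→213/20, F→127/20; new cluster BF
  updated: d(BF,E)=28, d(BF,H)=-3/2, d(BF,J)=27, d(BF,MN)=109/4, d(BF,T)=26
step 3: merge (BF,H) at d=-3/2, Q=-729/4; branch lengths BF→125/32, H→-173/32; new cluster BFH
  updated: d(BFH,E)=113/4, d(BFH,J)=101/4, d(BFH,MN)=195/8, d(BFH,T)=59/4
step 4: merge (E,T) at d=5, Q=-259/2; branch lengths E→5/6, T→25/6; new cluster ET
  updated: d(BFH,ET)=19, d(ET,J)=37/2, d(ET,MN)=89/4
step 5: merge (BFH,ET) at d=19, Q=-723/8; branch lengths BFH→375/32, ET→233/32; new cluster BEFHT
  updated: d(BEFHT,J)=99/8, d(BEFHT,MN)=221/16
step 6: merge (BEFHT,J) at d=99/8, Q=-683/16; branch lengths BEFHT→155/32, J→241/32; new cluster BEFHJT
  updated: d(BEFHJT,MN)=287/32
step 7: merge (BEFHJT,MN) at d=287/32; branch lengths BEFHJT→287/64, MN→287/64; new cluster BEFHJMNT
final tree: (((((B:213/20,F:127/20):125/32,H:-173/32):375/32,(E:5/6,T:25/6):233/32):155/32,J:241/32):287/64,(M:9/4,N:43/4):287/64)
total length: 2363/32

125/32,-173/32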